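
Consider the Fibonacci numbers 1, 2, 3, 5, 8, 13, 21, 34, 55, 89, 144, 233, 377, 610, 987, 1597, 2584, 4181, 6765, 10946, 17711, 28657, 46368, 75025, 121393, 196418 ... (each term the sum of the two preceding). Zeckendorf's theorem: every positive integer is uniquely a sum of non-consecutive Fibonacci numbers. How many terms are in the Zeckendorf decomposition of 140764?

5

take 121393 (≤ 140764); 140764 − 121393 = 19371
take 17711 (≤ 19371); 19371 − 17711 = 1660
take 1597 (≤ 1660); 1660 − 1597 = 63
take 55 (≤ 63); 63 − 55 = 8
take 8 (≤ 8); 8 − 8 = 0
140764 = 121393 + 17711 + 1597 + 55 + 8, which has 5 terms.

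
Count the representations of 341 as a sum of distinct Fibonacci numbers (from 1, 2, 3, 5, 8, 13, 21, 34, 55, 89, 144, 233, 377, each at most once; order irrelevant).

341 = 233+89+13+5+1 = 233+89+13+3+2+1 = 233+55+34+13+5+1 = 233+89+8+5+3+2+1 = 233+55+34+13+3+2+1 = … (6 more), for 11 in all.

11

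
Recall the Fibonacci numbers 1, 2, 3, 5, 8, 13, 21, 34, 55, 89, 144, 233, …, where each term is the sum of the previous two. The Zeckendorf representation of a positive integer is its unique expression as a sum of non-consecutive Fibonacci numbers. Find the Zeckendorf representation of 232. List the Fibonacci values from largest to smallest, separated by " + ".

Greedily peel off the largest Fibonacci term at each step:
take 144 (≤ 232); 232 − 144 = 88
take 55 (≤ 88); 88 − 55 = 33
take 21 (≤ 33); 33 − 21 = 12
take 8 (≤ 12); 12 − 8 = 4
take 3 (≤ 4); 4 − 3 = 1
take 1 (≤ 1); 1 − 1 = 0
So 232 = 144 + 55 + 21 + 8 + 3 + 1, with no two terms consecutive in the sequence.

144 + 55 + 21 + 8 + 3 + 1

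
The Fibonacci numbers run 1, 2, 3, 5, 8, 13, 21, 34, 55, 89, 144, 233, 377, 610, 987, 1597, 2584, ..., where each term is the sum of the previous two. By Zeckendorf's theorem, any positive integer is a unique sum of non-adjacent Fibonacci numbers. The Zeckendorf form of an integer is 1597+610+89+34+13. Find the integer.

2343

1597+610+89+34+13 = 2343.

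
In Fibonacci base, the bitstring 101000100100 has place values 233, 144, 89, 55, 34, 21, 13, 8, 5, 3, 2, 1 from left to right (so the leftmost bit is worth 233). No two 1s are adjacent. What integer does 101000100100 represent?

Summing the place values of the 1 bits: 233 + 89 + 13 + 3 = 338.

338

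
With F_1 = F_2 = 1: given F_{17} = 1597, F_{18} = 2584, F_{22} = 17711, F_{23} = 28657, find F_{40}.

102334155

By the addition formula F_{m+n} = F_m F_{n+1} + F_{m−1} F_n with m=18, n=22: F_{40} = 2584·28657 + 1597·17711 = 74049688 + 28284467 = 102334155.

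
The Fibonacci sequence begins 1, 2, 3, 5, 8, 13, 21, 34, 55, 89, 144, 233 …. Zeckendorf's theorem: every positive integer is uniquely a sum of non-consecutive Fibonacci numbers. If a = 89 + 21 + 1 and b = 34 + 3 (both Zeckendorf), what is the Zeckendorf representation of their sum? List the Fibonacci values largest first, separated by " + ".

144 + 3 + 1

The two numbers are 111 and 37, so their sum is 148.
148 − 144 = 4
4 − 3 = 1
1 − 1 = 0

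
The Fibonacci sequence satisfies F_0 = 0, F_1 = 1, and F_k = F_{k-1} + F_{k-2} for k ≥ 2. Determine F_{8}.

Iterating the recurrence up to F_{2} = 1 and F_{1} = 1:
F_{3} = F_{2} + F_{1} = 1 + 1 = 2
F_{4} = F_{3} + F_{2} = 2 + 1 = 3
F_{5} = F_{4} + F_{3} = 3 + 2 = 5
F_{6} = F_{5} + F_{4} = 5 + 3 = 8
F_{7} = F_{6} + F_{5} = 8 + 5 = 13
F_{8} = F_{7} + F_{6} = 13 + 8 = 21

21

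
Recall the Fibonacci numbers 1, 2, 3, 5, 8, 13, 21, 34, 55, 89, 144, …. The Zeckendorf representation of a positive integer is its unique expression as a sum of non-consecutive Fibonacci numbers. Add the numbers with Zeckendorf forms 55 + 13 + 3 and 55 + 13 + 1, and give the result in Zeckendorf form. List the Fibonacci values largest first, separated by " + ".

The two numbers are 71 and 69, so their sum is 140.
Repeatedly subtract the largest Fibonacci number that fits:
largest Fibonacci ≤ 140 is 89; 140 − 89 = 51
largest Fibonacci ≤ 51 is 34; 51 − 34 = 17
largest Fibonacci ≤ 17 is 13; 17 − 13 = 4
largest Fibonacci ≤ 4 is 3; 4 − 3 = 1
largest Fibonacci ≤ 1 is 1; 1 − 1 = 0

89 + 34 + 13 + 3 + 1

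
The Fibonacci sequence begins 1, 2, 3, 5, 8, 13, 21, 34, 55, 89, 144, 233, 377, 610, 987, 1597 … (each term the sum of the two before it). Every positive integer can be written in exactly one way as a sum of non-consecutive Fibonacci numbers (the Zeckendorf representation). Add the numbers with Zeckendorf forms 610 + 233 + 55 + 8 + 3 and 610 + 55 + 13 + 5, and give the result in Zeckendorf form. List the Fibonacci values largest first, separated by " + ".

The two numbers are 909 and 683, so their sum is 1592.
Repeatedly subtract the largest Fibonacci number that fits:
take 987 (≤ 1592); 1592 − 987 = 605
take 377 (≤ 605); 605 − 377 = 228
take 144 (≤ 228); 228 − 144 = 84
take 55 (≤ 84); 84 − 55 = 29
take 21 (≤ 29); 29 − 21 = 8
take 8 (≤ 8); 8 − 8 = 0

987 + 377 + 144 + 55 + 21 + 8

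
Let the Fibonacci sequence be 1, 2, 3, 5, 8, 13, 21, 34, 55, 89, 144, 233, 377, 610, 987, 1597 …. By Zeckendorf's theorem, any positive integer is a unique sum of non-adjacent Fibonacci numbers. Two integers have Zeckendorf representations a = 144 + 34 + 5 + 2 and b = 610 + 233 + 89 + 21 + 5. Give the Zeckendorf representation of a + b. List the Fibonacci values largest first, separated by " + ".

The two numbers are 185 and 958, so their sum is 1143.
Greedily peel off the largest Fibonacci term at each step:
largest Fibonacci ≤ 1143 is 987; 1143 − 987 = 156
largest Fibonacci ≤ 156 is 144; 156 − 144 = 12
largest Fibonacci ≤ 12 is 8; 12 − 8 = 4
largest Fibonacci ≤ 4 is 3; 4 − 3 = 1
largest Fibonacci ≤ 1 is 1; 1 − 1 = 0

987 + 144 + 8 + 3 + 1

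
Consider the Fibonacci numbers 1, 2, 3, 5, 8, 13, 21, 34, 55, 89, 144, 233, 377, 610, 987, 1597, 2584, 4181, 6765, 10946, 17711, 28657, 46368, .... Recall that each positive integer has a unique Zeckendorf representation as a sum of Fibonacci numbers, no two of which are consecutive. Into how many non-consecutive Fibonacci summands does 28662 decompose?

28657 ≤ 28662 < 46368, so take 28657; remainder 5
5 ≤ 5 < 8, so take 5; remainder 0
28662 = 28657 + 5, which has 2 terms.

2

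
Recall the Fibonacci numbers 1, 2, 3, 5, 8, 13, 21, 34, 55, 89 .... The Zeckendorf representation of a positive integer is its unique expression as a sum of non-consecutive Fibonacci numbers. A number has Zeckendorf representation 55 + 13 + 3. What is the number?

55 + 13 + 3 = 71.

71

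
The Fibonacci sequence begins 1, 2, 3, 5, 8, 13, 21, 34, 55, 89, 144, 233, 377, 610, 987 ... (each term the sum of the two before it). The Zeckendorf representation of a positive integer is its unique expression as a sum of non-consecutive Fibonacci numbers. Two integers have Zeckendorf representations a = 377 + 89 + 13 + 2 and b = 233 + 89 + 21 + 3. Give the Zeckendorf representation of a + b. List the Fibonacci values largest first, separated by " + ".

610 + 144 + 55 + 13 + 5

The two numbers are 481 and 346, so their sum is 827.
Greedy algorithm:
subtract 610 from 827: 217 remains
subtract 144 from 217: 73 remains
subtract 55 from 73: 18 remains
subtract 13 from 18: 5 remains
subtract 5 from 5: 0 remains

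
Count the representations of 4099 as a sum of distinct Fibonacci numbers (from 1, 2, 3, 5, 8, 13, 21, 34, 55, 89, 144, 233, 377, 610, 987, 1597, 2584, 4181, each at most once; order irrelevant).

13

Each representation comes from the Zeckendorf form by replacing some F_k with F_{k−1} + F_{k−2} where possible.
4099 = 2584+987+377+144+5+2 = 2584+987+377+89+55+5+2 = 2584+987+377+89+34+21+5+2 = 2584+987+233+144+89+55+5+2 = … (9 more), for 13 in all.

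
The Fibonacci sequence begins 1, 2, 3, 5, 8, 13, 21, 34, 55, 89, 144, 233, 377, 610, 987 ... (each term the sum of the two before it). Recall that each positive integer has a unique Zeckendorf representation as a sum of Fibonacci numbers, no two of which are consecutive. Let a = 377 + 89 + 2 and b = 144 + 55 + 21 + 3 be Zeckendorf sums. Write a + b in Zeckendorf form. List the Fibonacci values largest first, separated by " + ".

The two numbers are 468 and 223, so their sum is 691.
Greedily peel off the largest Fibonacci term at each step:
610 ≤ 691 < 987, so take 610; remainder 81
55 ≤ 81 < 89, so take 55; remainder 26
21 ≤ 26 < 34, so take 21; remainder 5
5 ≤ 5 < 8, so take 5; remainder 0

610 + 55 + 21 + 5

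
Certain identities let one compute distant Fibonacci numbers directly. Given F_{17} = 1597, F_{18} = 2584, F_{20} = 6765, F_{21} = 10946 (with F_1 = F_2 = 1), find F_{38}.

39088169

By the addition formula F_{m+n} = F_m F_{n+1} + F_{m−1} F_n with m=21, n=17: F_{38} = 10946·2584 + 6765·1597 = 28284464 + 10803705 = 39088169.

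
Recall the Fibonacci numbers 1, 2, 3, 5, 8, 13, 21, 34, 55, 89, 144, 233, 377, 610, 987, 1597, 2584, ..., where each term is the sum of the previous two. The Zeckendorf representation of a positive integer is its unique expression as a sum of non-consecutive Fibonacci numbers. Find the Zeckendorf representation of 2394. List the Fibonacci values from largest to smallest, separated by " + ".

1597 + 610 + 144 + 34 + 8 + 1

1597 ≤ 2394 < 2584, so take 1597; remainder 797
610 ≤ 797 < 987, so take 610; remainder 187
144 ≤ 187 < 233, so take 144; remainder 43
34 ≤ 43 < 55, so take 34; remainder 9
8 ≤ 9 < 13, so take 8; remainder 1
1 ≤ 1 < 2, so take 1; remainder 0
So 2394 = 1597 + 610 + 144 + 34 + 8 + 1, with no two terms consecutive in the sequence.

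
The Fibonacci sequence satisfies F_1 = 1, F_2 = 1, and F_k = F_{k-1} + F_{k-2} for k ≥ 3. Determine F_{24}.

Iterating the recurrence up to F_{17} = 1597 and F_{16} = 987:
F_{18} = F_{17} + F_{16} = 1597 + 987 = 2584
F_{19} = F_{18} + F_{17} = 2584 + 1597 = 4181
F_{20} = F_{19} + F_{18} = 4181 + 2584 = 6765
F_{21} = F_{20} + F_{19} = 6765 + 4181 = 10946
F_{22} = F_{21} + F_{20} = 10946 + 6765 = 17711
F_{23} = F_{22} + F_{21} = 17711 + 10946 = 28657
F_{24} = F_{23} + F_{22} = 28657 + 17711 = 46368

46368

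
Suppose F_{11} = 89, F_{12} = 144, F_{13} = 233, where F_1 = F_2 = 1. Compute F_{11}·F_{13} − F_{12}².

1

89·233 − 144² = 20737 − 20736 = 1. (Cassini's identity: F_{k−1}F_{k+1} − F_k² = (−1)^k.)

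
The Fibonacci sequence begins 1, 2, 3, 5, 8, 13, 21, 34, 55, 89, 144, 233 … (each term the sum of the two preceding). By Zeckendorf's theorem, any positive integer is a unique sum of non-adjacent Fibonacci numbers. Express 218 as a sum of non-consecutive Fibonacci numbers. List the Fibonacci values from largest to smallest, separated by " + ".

144 + 55 + 13 + 5 + 1

Greedy algorithm:
144 ≤ 218 < 233, so take 144; remainder 74
55 ≤ 74 < 89, so take 55; remainder 19
13 ≤ 19 < 21, so take 13; remainder 6
5 ≤ 6 < 8, so take 5; remainder 1
1 ≤ 1 < 2, so take 1; remainder 0
So 218 = 144 + 55 + 13 + 5 + 1, with no two terms consecutive in the sequence.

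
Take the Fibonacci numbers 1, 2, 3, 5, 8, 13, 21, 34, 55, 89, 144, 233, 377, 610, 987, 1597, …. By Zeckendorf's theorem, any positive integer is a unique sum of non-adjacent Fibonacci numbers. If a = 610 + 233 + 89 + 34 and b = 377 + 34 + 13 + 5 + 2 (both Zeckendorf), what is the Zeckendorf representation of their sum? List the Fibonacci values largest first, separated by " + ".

The two numbers are 966 and 431, so their sum is 1397.
take 987 (≤ 1397); 1397 − 987 = 410
take 377 (≤ 410); 410 − 377 = 33
take 21 (≤ 33); 33 − 21 = 12
take 8 (≤ 12); 12 − 8 = 4
take 3 (≤ 4); 4 − 3 = 1
take 1 (≤ 1); 1 − 1 = 0

987 + 377 + 21 + 8 + 3 + 1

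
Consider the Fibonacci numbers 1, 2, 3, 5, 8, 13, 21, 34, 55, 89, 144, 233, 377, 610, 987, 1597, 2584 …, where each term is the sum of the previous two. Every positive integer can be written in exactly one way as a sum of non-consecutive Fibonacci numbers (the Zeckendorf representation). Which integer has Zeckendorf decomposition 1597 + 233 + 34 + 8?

1872

1597 + 233 + 34 + 8 = 1872.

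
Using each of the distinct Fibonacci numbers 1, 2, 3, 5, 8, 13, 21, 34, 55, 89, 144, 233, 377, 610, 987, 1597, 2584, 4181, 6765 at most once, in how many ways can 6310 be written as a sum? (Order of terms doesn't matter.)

51

Each representation comes from the Zeckendorf form by replacing some F_k with F_{k−1} + F_{k−2} where possible.
6310 = 4181+1597+377+144+8+3 = 4181+1597+377+144+8+2+1 = 4181+1597+377+89+55+8+3 = … (48 more), for 51 in all.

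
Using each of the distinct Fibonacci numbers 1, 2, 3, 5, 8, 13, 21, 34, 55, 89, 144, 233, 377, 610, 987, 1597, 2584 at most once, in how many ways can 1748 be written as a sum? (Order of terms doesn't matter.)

Starting from the Zeckendorf form and repeatedly splitting a term F_k into F_{k−1} + F_{k−2} (when neither is already used) reaches every representation.
1748 = 1597+144+5+2 = 1597+89+55+5+2 = 987+610+144+5+2 = … (9 more), for 12 in all.

12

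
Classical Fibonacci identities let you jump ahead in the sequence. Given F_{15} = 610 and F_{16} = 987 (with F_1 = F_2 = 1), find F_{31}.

1346269

By F_{2k+1} = F_k² + F_{k+1}²: F_{31} = 610² + 987² = 372100 + 974169 = 1346269.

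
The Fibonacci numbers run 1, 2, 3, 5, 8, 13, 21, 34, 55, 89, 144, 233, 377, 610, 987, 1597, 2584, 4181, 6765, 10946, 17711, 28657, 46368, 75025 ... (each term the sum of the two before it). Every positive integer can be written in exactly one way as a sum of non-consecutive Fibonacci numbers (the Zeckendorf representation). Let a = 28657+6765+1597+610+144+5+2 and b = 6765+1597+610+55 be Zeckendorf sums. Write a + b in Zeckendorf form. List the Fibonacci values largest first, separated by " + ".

The two numbers are 37780 and 9027, so their sum is 46807.
Greedily peel off the largest Fibonacci term at each step:
46807 − 46368 = 439
439 − 377 = 62
62 − 55 = 7
7 − 5 = 2
2 − 2 = 0

46368 + 377 + 55 + 5 + 2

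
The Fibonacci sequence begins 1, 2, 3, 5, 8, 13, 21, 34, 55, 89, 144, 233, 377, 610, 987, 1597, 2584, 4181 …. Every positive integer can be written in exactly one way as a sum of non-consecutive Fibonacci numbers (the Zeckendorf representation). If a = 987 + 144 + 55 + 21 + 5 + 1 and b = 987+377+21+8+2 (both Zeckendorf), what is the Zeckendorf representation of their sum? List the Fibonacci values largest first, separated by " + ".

The two numbers are 1213 and 1395, so their sum is 2608.
subtract 2584 from 2608: 24 remains
subtract 21 from 24: 3 remains
subtract 3 from 3: 0 remains

2584 + 21 + 3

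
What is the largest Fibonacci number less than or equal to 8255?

6765

6765 ≤ 8255 < 10946, so the largest Fibonacci number not exceeding 8255 is 6765.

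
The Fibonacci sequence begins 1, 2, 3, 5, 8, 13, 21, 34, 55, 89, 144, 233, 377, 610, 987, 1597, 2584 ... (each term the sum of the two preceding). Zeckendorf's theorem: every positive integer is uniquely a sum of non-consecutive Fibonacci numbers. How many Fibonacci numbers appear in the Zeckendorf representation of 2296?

3

2296 − 1597 = 699
699 − 610 = 89
89 − 89 = 0
2296 = 1597 + 610 + 89, which has 3 terms.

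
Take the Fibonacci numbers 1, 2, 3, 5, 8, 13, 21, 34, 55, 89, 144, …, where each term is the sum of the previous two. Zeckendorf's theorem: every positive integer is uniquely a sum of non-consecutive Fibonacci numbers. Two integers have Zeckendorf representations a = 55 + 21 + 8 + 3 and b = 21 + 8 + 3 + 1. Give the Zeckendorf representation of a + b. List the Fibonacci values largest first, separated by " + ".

The two numbers are 87 and 33, so their sum is 120.
120 − 89 = 31
31 − 21 = 10
10 − 8 = 2
2 − 2 = 0

89 + 21 + 8 + 2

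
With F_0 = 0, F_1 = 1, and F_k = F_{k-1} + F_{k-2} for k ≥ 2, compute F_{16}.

Iterating the recurrence up to F_{9} = 34 and F_{8} = 21:
F_{10} = F_{9} + F_{8} = 34 + 21 = 55
F_{11} = F_{10} + F_{9} = 55 + 34 = 89
F_{12} = F_{11} + F_{10} = 89 + 55 = 144
F_{13} = F_{12} + F_{11} = 144 + 89 = 233
F_{14} = F_{13} + F_{12} = 233 + 144 = 377
F_{15} = F_{14} + F_{13} = 377 + 233 = 610
F_{16} = F_{15} + F_{14} = 610 + 377 = 987

987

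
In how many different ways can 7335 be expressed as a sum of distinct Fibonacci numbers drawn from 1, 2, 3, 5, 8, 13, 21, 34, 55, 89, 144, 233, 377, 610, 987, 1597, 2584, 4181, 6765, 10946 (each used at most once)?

Starting from the Zeckendorf form and repeatedly splitting a term F_k into F_{k−1} + F_{k−2} (when neither is already used) reaches every representation.
7335 = 6765+377+144+34+13+2 = 6765+377+144+34+8+5+2 = 6765+377+89+55+34+13+2 = 4181+2584+377+144+34+13+2 = … (26 more), for 30 in all.

30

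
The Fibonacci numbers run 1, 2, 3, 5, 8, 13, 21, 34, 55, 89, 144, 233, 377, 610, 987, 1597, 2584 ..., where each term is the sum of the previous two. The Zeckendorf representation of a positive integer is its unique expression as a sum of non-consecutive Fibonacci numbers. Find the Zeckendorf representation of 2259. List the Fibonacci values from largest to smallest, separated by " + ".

Repeatedly subtract the largest Fibonacci number that fits:
take 1597 (≤ 2259); 2259 − 1597 = 662
take 610 (≤ 662); 662 − 610 = 52
take 34 (≤ 52); 52 − 34 = 18
take 13 (≤ 18); 18 − 13 = 5
take 5 (≤ 5); 5 − 5 = 0
So 2259 = 1597 + 610 + 34 + 13 + 5, with no two terms consecutive in the sequence.

1597 + 610 + 34 + 13 + 5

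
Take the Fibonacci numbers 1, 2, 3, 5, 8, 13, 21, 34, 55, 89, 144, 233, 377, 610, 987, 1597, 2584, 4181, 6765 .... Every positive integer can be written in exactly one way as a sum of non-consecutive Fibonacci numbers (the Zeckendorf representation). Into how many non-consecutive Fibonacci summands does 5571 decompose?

5571: greatest Fibonacci not exceeding it is 4181, leaving 1390
1390: greatest Fibonacci not exceeding it is 987, leaving 403
403: greatest Fibonacci not exceeding it is 377, leaving 26
26: greatest Fibonacci not exceeding it is 21, leaving 5
5: greatest Fibonacci not exceeding it is 5, leaving 0
5571 = 4181 + 987 + 377 + 21 + 5, which has 5 terms.

5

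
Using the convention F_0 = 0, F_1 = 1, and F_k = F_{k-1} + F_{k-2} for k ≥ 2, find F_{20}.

6765

Iterating the recurrence up to F_{14} = 377 and F_{13} = 233:
F_{15} = F_{14} + F_{13} = 377 + 233 = 610
F_{16} = F_{15} + F_{14} = 610 + 377 = 987
F_{17} = F_{16} + F_{15} = 987 + 610 = 1597
F_{18} = F_{17} + F_{16} = 1597 + 987 = 2584
F_{19} = F_{18} + F_{17} = 2584 + 1597 = 4181
F_{20} = F_{19} + F_{18} = 4181 + 2584 = 6765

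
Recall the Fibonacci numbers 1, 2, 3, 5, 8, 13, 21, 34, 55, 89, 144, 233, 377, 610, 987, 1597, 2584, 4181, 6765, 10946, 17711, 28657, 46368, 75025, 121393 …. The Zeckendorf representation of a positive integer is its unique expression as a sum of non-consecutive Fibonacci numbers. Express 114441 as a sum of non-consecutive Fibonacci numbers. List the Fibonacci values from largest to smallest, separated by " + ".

114441 − 75025 = 39416
39416 − 28657 = 10759
10759 − 6765 = 3994
3994 − 2584 = 1410
1410 − 987 = 423
423 − 377 = 46
46 − 34 = 12
12 − 8 = 4
4 − 3 = 1
1 − 1 = 0
So 114441 = 75025 + 28657 + 6765 + 2584 + 987 + 377 + 34 + 8 + 3 + 1, with no two terms consecutive in the sequence.

75025 + 28657 + 6765 + 2584 + 987 + 377 + 34 + 8 + 3 + 1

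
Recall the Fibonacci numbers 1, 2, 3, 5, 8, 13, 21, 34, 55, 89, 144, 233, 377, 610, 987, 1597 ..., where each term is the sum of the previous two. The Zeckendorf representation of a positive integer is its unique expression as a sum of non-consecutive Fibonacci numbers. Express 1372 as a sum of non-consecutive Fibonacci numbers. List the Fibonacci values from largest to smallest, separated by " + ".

987 + 377 + 8

1372: greatest Fibonacci not exceeding it is 987, leaving 385
385: greatest Fibonacci not exceeding it is 377, leaving 8
8: greatest Fibonacci not exceeding it is 8, leaving 0
So 1372 = 987 + 377 + 8, with no two terms consecutive in the sequence.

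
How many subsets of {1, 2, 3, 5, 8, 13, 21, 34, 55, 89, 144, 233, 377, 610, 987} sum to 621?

15

Starting from the Zeckendorf form and repeatedly splitting a term F_k into F_{k−1} + F_{k−2} (when neither is already used) reaches every representation.
621 = 610+8+3 = 610+8+2+1 = 377+233+8+3 = … (12 more), for 15 in all.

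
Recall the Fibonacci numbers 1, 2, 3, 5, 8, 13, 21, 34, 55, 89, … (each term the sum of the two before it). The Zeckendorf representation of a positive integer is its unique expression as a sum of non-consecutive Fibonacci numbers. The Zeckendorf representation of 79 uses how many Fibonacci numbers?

3

Repeatedly subtract the largest Fibonacci number that fits:
79: greatest Fibonacci not exceeding it is 55, leaving 24
24: greatest Fibonacci not exceeding it is 21, leaving 3
3: greatest Fibonacci not exceeding it is 3, leaving 0
79 = 55 + 21 + 3, which has 3 terms.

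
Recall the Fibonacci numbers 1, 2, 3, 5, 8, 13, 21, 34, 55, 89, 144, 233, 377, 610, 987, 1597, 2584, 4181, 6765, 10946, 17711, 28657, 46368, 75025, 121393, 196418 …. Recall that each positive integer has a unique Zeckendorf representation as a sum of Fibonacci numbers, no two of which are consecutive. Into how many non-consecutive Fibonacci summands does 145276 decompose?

largest Fibonacci ≤ 145276 is 121393; 145276 − 121393 = 23883
largest Fibonacci ≤ 23883 is 17711; 23883 − 17711 = 6172
largest Fibonacci ≤ 6172 is 4181; 6172 − 4181 = 1991
largest Fibonacci ≤ 1991 is 1597; 1991 − 1597 = 394
largest Fibonacci ≤ 394 is 377; 394 − 377 = 17
largest Fibonacci ≤ 17 is 13; 17 − 13 = 4
largest Fibonacci ≤ 4 is 3; 4 − 3 = 1
largest Fibonacci ≤ 1 is 1; 1 − 1 = 0
145276 = 121393 + 17711 + 4181 + 1597 + 377 + 13 + 3 + 1, which has 8 terms.

8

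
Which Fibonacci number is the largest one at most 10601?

6765 ≤ 10601 < 10946, so the largest Fibonacci number not exceeding 10601 is 6765.

6765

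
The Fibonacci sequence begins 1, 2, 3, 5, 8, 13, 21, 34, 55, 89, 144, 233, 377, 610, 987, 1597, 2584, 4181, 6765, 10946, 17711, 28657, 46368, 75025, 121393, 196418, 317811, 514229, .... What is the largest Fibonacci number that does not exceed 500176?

317811

317811 ≤ 500176 < 514229, so the largest Fibonacci number not exceeding 500176 is 317811.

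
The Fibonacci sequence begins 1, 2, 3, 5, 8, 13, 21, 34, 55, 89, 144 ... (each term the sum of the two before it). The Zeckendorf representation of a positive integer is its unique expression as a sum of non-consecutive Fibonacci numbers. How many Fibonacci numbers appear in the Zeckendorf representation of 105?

3

Greedily peel off the largest Fibonacci term at each step:
subtract 89 from 105: 16 remains
subtract 13 from 16: 3 remains
subtract 3 from 3: 0 remains
105 = 89 + 13 + 3, which has 3 terms.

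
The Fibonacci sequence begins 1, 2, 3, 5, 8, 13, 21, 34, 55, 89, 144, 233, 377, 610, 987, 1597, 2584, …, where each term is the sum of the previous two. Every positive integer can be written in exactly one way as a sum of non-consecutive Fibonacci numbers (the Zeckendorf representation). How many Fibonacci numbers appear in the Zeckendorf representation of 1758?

Greedy algorithm:
1758: greatest Fibonacci not exceeding it is 1597, leaving 161
161: greatest Fibonacci not exceeding it is 144, leaving 17
17: greatest Fibonacci not exceeding it is 13, leaving 4
4: greatest Fibonacci not exceeding it is 3, leaving 1
1: greatest Fibonacci not exceeding it is 1, leaving 0
1758 = 1597 + 144 + 13 + 3 + 1, which has 5 terms.

5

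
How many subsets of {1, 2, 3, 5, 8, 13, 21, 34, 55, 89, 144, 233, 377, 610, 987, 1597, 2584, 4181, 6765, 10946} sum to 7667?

Starting from the Zeckendorf form and repeatedly splitting a term F_k into F_{k−1} + F_{k−2} (when neither is already used) reaches every representation.
7667 = 6765+610+233+55+3+1 = 6765+610+233+34+21+3+1 = 6765+610+144+89+55+3+1 = 4181+2584+610+233+55+3+1 = 6765+610+233+34+13+8+3+1 = … (22 more), for 27 in all.

27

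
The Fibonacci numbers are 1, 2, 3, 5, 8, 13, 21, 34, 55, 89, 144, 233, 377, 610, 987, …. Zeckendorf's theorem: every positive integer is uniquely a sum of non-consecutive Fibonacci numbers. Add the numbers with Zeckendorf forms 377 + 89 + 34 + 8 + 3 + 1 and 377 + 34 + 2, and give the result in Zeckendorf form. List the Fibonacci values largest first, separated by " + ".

610 + 233 + 55 + 21 + 5 + 1

The two numbers are 512 and 413, so their sum is 925.
largest Fibonacci ≤ 925 is 610; 925 − 610 = 315
largest Fibonacci ≤ 315 is 233; 315 − 233 = 82
largest Fibonacci ≤ 82 is 55; 82 − 55 = 27
largest Fibonacci ≤ 27 is 21; 27 − 21 = 6
largest Fibonacci ≤ 6 is 5; 6 − 5 = 1
largest Fibonacci ≤ 1 is 1; 1 − 1 = 0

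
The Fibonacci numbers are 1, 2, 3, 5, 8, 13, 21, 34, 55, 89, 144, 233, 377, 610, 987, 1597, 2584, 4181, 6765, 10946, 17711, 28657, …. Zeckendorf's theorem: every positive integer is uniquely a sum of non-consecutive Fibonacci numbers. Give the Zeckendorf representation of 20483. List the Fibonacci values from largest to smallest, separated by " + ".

Greedily peel off the largest Fibonacci term at each step:
20483 − 17711 = 2772
2772 − 2584 = 188
188 − 144 = 44
44 − 34 = 10
10 − 8 = 2
2 − 2 = 0
So 20483 = 17711 + 2584 + 144 + 34 + 8 + 2, with no two terms consecutive in the sequence.

17711 + 2584 + 144 + 34 + 8 + 2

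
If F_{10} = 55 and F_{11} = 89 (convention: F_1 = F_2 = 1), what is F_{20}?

6765

By the doubling identity F_{2k} = F_k(2F_{k+1} − F_k): F_{20} = 55·(2·89 − 55) = 55·123 = 6765.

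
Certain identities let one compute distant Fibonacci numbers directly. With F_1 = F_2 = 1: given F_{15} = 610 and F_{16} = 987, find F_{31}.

1346269

By F_{2k+1} = F_k² + F_{k+1}²: F_{31} = 610² + 987² = 372100 + 974169 = 1346269.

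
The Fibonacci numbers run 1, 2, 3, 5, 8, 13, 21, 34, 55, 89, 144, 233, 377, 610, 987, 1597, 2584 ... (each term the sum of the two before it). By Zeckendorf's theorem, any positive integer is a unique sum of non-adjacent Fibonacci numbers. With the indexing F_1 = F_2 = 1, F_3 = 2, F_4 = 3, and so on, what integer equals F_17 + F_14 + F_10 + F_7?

2042

F_17 + F_14 + F_10 + F_7 = 1597 + 377 + 55 + 13 = 2042.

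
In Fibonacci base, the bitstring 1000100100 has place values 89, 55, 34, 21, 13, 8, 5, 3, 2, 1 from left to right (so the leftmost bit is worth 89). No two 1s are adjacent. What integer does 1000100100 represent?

Summing the place values of the 1 bits: 89 + 13 + 3 = 105.

105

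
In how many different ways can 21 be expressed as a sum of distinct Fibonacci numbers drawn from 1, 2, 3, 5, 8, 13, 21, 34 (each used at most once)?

Starting from the Zeckendorf form and repeatedly splitting a term F_k into F_{k−1} + F_{k−2} (when neither is already used) reaches every representation.
21 = 21 = 13+8 = 13+5+3 = … (1 more), for 4 in all.

4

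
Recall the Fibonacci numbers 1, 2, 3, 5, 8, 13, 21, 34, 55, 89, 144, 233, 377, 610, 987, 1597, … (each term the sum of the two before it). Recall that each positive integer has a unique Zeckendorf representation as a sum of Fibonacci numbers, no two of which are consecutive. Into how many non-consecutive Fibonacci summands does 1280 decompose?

Greedy algorithm:
1280 − 987 = 293
293 − 233 = 60
60 − 55 = 5
5 − 5 = 0
1280 = 987 + 233 + 55 + 5, which has 4 terms.

4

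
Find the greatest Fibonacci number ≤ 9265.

6765 ≤ 9265 < 10946, so the largest Fibonacci number not exceeding 9265 is 6765.

6765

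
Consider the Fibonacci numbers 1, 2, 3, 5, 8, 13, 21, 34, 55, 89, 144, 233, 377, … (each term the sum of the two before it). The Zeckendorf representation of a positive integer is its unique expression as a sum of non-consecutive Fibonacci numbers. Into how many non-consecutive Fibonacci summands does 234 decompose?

take 233 (≤ 234); 234 − 233 = 1
take 1 (≤ 1); 1 − 1 = 0
234 = 233 + 1, which has 2 terms.

2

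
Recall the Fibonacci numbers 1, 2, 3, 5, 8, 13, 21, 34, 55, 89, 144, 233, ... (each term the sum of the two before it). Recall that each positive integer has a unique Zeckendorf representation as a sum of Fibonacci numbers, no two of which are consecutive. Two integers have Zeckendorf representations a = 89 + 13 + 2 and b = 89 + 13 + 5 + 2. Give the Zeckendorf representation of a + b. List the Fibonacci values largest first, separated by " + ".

The two numbers are 104 and 109, so their sum is 213.
subtract 144 from 213: 69 remains
subtract 55 from 69: 14 remains
subtract 13 from 14: 1 remains
subtract 1 from 1: 0 remains

144 + 55 + 13 + 1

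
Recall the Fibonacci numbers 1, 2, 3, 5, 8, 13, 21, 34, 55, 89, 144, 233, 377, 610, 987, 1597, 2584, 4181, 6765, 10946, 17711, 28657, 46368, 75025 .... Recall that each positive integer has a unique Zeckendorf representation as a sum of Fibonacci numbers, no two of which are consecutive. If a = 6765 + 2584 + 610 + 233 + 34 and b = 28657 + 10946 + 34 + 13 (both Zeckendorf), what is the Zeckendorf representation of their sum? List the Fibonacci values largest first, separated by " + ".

46368 + 2584 + 610 + 233 + 55 + 21 + 5

The two numbers are 10226 and 39650, so their sum is 49876.
Greedily peel off the largest Fibonacci term at each step:
subtract 46368 from 49876: 3508 remains
subtract 2584 from 3508: 924 remains
subtract 610 from 924: 314 remains
subtract 233 from 314: 81 remains
subtract 55 from 81: 26 remains
subtract 21 from 26: 5 remains
subtract 5 from 5: 0 remains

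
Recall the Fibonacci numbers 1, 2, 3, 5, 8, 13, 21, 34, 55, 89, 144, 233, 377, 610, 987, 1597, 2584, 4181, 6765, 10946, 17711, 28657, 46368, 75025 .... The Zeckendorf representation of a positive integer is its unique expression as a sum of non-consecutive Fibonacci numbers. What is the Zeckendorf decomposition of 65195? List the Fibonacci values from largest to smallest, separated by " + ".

take 46368 (≤ 65195); 65195 − 46368 = 18827
take 17711 (≤ 18827); 18827 − 17711 = 1116
take 987 (≤ 1116); 1116 − 987 = 129
take 89 (≤ 129); 129 − 89 = 40
take 34 (≤ 40); 40 − 34 = 6
take 5 (≤ 6); 6 − 5 = 1
take 1 (≤ 1); 1 − 1 = 0
So 65195 = 46368 + 17711 + 987 + 89 + 34 + 5 + 1, with no two terms consecutive in the sequence.

46368 + 17711 + 987 + 89 + 34 + 5 + 1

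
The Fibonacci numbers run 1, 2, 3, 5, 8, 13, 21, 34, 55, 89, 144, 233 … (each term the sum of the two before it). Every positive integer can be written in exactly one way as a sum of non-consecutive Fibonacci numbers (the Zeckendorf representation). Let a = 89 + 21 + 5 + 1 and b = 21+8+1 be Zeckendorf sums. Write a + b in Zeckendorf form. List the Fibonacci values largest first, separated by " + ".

144 + 2

The two numbers are 116 and 30, so their sum is 146.
Greedily peel off the largest Fibonacci term at each step:
subtract 144 from 146: 2 remains
subtract 2 from 2: 0 remains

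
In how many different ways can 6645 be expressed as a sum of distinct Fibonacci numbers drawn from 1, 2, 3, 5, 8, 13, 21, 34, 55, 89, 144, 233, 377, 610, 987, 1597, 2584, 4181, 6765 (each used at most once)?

45

Starting from the Zeckendorf form and repeatedly splitting a term F_k into F_{k−1} + F_{k−2} (when neither is already used) reaches every representation.
6645 = 4181+1597+610+233+21+3 = 4181+1597+610+233+21+2+1 = 4181+1597+610+233+13+8+3 = 4181+1597+610+144+89+21+3 = … (41 more), for 45 in all.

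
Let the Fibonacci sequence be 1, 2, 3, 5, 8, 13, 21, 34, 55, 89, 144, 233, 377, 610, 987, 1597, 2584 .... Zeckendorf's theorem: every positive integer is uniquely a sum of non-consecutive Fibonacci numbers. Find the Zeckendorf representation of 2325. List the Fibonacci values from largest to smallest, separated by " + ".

Greedy algorithm:
subtract 1597 from 2325: 728 remains
subtract 610 from 728: 118 remains
subtract 89 from 118: 29 remains
subtract 21 from 29: 8 remains
subtract 8 from 8: 0 remains
So 2325 = 1597 + 610 + 89 + 21 + 8, with no two terms consecutive in the sequence.

1597 + 610 + 89 + 21 + 8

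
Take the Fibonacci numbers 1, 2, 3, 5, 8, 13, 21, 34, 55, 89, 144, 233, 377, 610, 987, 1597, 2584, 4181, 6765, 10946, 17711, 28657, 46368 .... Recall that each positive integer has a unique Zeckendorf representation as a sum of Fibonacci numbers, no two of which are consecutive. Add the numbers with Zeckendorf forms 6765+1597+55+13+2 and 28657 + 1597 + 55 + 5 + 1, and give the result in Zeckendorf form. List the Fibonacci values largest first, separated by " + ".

28657 + 6765 + 2584 + 610 + 89 + 34 + 8

The two numbers are 8432 and 30315, so their sum is 38747.
Greedily peel off the largest Fibonacci term at each step:
38747: greatest Fibonacci not exceeding it is 28657, leaving 10090
10090: greatest Fibonacci not exceeding it is 6765, leaving 3325
3325: greatest Fibonacci not exceeding it is 2584, leaving 741
741: greatest Fibonacci not exceeding it is 610, leaving 131
131: greatest Fibonacci not exceeding it is 89, leaving 42
42: greatest Fibonacci not exceeding it is 34, leaving 8
8: greatest Fibonacci not exceeding it is 8, leaving 0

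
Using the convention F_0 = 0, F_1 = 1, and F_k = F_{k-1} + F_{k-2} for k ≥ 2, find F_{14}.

377

Iterating the recurrence up to F_{6} = 8 and F_{5} = 5:
F_{7} = F_{6} + F_{5} = 8 + 5 = 13
F_{8} = F_{7} + F_{6} = 13 + 8 = 21
F_{9} = F_{8} + F_{7} = 21 + 13 = 34
F_{10} = F_{9} + F_{8} = 34 + 21 = 55
F_{11} = F_{10} + F_{9} = 55 + 34 = 89
F_{12} = F_{11} + F_{10} = 89 + 55 = 144
F_{13} = F_{12} + F_{11} = 144 + 89 = 233
F_{14} = F_{13} + F_{12} = 233 + 144 = 377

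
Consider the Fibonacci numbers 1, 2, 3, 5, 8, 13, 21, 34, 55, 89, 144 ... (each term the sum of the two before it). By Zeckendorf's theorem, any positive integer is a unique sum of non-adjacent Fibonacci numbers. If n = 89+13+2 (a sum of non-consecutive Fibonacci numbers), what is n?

104

89+13+2 = 104.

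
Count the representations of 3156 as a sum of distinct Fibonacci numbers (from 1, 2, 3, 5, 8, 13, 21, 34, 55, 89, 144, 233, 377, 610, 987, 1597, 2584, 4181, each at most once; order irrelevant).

Starting from the Zeckendorf form and repeatedly splitting a term F_k into F_{k−1} + F_{k−2} (when neither is already used) reaches every representation.
3156 = 2584+377+144+34+13+3+1 = 2584+377+144+34+8+5+3+1 = 2584+377+89+55+34+13+3+1 = … (18 more), for 21 in all.

21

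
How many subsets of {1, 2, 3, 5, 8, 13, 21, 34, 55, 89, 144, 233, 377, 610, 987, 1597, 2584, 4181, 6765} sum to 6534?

Starting from the Zeckendorf form and repeatedly splitting a term F_k into F_{k−1} + F_{k−2} (when neither is already used) reaches every representation.
6534 = 4181+1597+610+144+2 = 4181+1597+610+89+55+2 = 4181+1597+377+233+144+2 = 4181+1597+610+89+34+21+2 = … (16 more), for 20 in all.

20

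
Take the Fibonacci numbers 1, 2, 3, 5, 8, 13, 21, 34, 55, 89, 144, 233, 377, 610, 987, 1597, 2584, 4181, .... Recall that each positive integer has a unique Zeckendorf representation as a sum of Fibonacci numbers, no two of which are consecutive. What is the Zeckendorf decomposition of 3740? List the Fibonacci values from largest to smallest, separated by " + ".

Repeatedly subtract the largest Fibonacci number that fits:
2584 ≤ 3740 < 4181, so take 2584; remainder 1156
987 ≤ 1156 < 1597, so take 987; remainder 169
144 ≤ 169 < 233, so take 144; remainder 25
21 ≤ 25 < 34, so take 21; remainder 4
3 ≤ 4 < 5, so take 3; remainder 1
1 ≤ 1 < 2, so take 1; remainder 0
So 3740 = 2584 + 987 + 144 + 21 + 3 + 1, with no two terms consecutive in the sequence.

2584 + 987 + 144 + 21 + 3 + 1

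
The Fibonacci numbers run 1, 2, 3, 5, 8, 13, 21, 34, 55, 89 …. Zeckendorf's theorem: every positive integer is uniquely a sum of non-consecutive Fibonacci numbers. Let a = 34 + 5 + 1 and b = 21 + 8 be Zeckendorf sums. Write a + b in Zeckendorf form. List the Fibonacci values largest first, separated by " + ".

55 + 13 + 1

The two numbers are 40 and 29, so their sum is 69.
55 ≤ 69 < 89, so take 55; remainder 14
13 ≤ 14 < 21, so take 13; remainder 1
1 ≤ 1 < 2, so take 1; remainder 0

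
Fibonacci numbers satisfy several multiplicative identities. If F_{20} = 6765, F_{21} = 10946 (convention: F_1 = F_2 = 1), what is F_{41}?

165580141

By the addition formula F_{m+n} = F_m F_{n+1} + F_{m−1} F_n with m=21, n=20: F_{41} = 10946·10946 + 6765·6765 = 119814916 + 45765225 = 165580141.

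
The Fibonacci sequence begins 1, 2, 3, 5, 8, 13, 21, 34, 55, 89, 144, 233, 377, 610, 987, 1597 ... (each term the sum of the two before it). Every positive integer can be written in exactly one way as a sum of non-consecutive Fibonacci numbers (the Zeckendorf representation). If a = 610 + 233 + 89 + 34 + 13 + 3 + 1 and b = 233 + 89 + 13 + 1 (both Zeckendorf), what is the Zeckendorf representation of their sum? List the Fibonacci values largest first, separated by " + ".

The two numbers are 983 and 336, so their sum is 1319.
Repeatedly subtract the largest Fibonacci number that fits:
1319 − 987 = 332
332 − 233 = 99
99 − 89 = 10
10 − 8 = 2
2 − 2 = 0

987 + 233 + 89 + 8 + 2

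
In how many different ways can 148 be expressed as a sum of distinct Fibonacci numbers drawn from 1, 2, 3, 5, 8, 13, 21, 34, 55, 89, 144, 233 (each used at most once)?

4

Each representation comes from the Zeckendorf form by replacing some F_k with F_{k−1} + F_{k−2} where possible.
148 = 144+3+1 = 89+55+3+1 = 89+34+21+3+1 = 89+34+13+8+3+1 — 4 representations.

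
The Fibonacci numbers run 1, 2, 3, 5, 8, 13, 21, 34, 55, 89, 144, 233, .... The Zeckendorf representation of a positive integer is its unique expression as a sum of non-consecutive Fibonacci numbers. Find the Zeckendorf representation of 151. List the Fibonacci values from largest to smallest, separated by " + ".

144 + 5 + 2

Greedy algorithm:
subtract 144 from 151: 7 remains
subtract 5 from 7: 2 remains
subtract 2 from 2: 0 remains
So 151 = 144 + 5 + 2, with no two terms consecutive in the sequence.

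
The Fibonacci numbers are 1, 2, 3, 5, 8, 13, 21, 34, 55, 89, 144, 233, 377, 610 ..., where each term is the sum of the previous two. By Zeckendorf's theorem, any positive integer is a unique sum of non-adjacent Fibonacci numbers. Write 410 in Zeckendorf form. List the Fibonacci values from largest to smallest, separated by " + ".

subtract 377 from 410: 33 remains
subtract 21 from 33: 12 remains
subtract 8 from 12: 4 remains
subtract 3 from 4: 1 remains
subtract 1 from 1: 0 remains
So 410 = 377 + 21 + 8 + 3 + 1, with no two terms consecutive in the sequence.

377 + 21 + 8 + 3 + 1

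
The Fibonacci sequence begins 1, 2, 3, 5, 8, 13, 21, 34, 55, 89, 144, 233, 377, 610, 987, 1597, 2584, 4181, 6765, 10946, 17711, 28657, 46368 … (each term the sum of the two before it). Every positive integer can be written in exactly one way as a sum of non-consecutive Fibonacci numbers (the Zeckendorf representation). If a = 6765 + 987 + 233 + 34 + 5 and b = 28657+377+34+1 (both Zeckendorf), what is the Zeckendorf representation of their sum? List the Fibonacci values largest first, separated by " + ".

The two numbers are 8024 and 29069, so their sum is 37093.
Greedily peel off the largest Fibonacci term at each step:
37093 − 28657 = 8436
8436 − 6765 = 1671
1671 − 1597 = 74
74 − 55 = 19
19 − 13 = 6
6 − 5 = 1
1 − 1 = 0

28657 + 6765 + 1597 + 55 + 13 + 5 + 1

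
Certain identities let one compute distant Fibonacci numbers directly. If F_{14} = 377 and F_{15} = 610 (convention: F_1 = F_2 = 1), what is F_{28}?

By the doubling identity F_{2k} = F_k(2F_{k+1} − F_k): F_{28} = 377·(2·610 − 377) = 377·843 = 317811.

317811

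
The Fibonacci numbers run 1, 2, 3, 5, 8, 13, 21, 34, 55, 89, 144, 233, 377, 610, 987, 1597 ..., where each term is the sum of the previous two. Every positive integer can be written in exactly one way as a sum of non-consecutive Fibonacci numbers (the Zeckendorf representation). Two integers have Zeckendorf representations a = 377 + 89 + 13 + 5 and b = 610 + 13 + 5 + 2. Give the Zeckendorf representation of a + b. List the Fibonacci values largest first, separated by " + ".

The two numbers are 484 and 630, so their sum is 1114.
Repeatedly subtract the largest Fibonacci number that fits:
1114 − 987 = 127
127 − 89 = 38
38 − 34 = 4
4 − 3 = 1
1 − 1 = 0

987 + 89 + 34 + 3 + 1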